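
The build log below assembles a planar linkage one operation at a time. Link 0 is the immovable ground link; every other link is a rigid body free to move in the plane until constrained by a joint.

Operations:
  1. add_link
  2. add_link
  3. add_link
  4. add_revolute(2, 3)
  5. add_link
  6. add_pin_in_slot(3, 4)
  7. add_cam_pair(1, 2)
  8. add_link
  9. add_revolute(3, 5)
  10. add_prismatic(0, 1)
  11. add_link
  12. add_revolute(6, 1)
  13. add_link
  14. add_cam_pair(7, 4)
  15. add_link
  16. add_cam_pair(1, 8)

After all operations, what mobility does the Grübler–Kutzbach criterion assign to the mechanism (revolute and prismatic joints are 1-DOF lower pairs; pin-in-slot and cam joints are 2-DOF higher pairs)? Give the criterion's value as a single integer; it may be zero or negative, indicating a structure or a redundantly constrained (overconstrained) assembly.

(L,J1,J2)=(1,0,0); link0 fixed
link1: (2,0,0)
link2: (3,0,0)
link3: (4,0,0)
R 2-3 [J1]: (4,1,0)
link4: (5,1,0)
PS 3-4 [J2]: (5,1,1)
C 1-2 [J2]: (5,1,2)
link5: (6,1,2)
R 3-5 [J1]: (6,2,2)
P 0-1 [J1]: (6,3,2)
link6: (7,3,2)
R 6-1 [J1]: (7,4,2)
link7: (8,4,2)
C 7-4 [J2]: (8,4,3)
link8: (9,4,3)
C 1-8 [J2]: (9,4,4)
Grübler: 3·8 − 2·4 − 4 = 12

M = 12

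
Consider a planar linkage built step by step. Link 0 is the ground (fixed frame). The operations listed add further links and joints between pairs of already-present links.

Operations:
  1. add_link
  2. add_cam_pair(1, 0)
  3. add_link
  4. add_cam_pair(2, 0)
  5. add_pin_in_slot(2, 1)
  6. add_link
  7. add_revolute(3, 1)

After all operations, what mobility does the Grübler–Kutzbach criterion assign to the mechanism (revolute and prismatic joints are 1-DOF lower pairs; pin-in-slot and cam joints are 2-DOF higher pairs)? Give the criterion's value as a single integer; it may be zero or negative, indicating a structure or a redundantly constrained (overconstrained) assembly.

ground; <1,0,0>
#1 <2,0,0>
C:1↔0 J2 <2,0,1>
#2 <3,0,1>
C:2↔0 J2 <3,0,2>
PS:2↔1 J2 <3,0,3>
#3 <4,0,3>
R:3↔1 J1 <4,1,3>
3×3 − 2×1 − 1×3 = 4

M = 4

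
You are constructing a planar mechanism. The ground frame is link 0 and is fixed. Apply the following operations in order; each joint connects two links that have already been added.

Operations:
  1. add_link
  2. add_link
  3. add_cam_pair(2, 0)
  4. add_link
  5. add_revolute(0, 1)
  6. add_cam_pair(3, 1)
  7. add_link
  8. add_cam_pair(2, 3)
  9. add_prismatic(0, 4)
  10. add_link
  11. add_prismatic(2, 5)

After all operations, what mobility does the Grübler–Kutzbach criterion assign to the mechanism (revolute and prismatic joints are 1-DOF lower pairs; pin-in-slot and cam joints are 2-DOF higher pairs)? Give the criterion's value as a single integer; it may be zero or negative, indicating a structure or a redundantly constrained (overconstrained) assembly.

link 0 = ground. State L|J1|J2 = 1|0|0
+link1  2|0|0
+link2  3|0|0
C(2,0) f=2→J2  3|0|1
+link3  4|0|1
R(0,1) f=1→J1  4|1|1
C(3,1) f=2→J2  4|1|2
+link4  5|1|2
C(2,3) f=2→J2  5|1|3
P(0,4) f=1→J1  5|2|3
+link5  6|2|3
P(2,5) f=1→J1  6|3|3
M = 3(6−1)−2·3−3 = 15−6−3 = 6

M = 6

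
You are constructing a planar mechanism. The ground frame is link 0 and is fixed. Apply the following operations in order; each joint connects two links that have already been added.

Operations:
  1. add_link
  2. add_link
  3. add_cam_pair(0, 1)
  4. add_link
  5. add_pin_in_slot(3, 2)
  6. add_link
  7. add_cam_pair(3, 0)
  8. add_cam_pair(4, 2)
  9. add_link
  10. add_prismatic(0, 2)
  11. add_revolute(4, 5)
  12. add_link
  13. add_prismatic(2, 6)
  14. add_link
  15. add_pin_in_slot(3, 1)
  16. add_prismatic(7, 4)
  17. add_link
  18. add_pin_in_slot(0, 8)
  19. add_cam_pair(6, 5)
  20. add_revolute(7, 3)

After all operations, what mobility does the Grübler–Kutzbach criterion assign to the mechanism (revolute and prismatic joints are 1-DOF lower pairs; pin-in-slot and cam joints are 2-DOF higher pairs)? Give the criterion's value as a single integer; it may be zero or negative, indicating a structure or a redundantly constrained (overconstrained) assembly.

L=1 J1=0 J2=0
add link → L=2 J1=0 J2=0
add link → L=3 J1=0 J2=0
C@0,1 dof=2 J2 → L=3 J1=0 J2=1
add link → L=4 J1=0 J2=1
PS@3,2 dof=2 J2 → L=4 J1=0 J2=2
add link → L=5 J1=0 J2=2
C@3,0 dof=2 J2 → L=5 J1=0 J2=3
C@4,2 dof=2 J2 → L=5 J1=0 J2=4
add link → L=6 J1=0 J2=4
P@0,2 dof=1 J1 → L=6 J1=1 J2=4
R@4,5 dof=1 J1 → L=6 J1=2 J2=4
add link → L=7 J1=2 J2=4
P@2,6 dof=1 J1 → L=7 J1=3 J2=4
add link → L=8 J1=3 J2=4
PS@3,1 dof=2 J2 → L=8 J1=3 J2=5
P@7,4 dof=1 J1 → L=8 J1=4 J2=5
add link → L=9 J1=4 J2=5
PS@0,8 dof=2 J2 → L=9 J1=4 J2=6
C@6,5 dof=2 J2 → L=9 J1=4 J2=7
R@7,3 dof=1 J1 → L=9 J1=5 J2=7
M=3(L−1)−2J1−J2=3·8−2·5−7=7

M = 7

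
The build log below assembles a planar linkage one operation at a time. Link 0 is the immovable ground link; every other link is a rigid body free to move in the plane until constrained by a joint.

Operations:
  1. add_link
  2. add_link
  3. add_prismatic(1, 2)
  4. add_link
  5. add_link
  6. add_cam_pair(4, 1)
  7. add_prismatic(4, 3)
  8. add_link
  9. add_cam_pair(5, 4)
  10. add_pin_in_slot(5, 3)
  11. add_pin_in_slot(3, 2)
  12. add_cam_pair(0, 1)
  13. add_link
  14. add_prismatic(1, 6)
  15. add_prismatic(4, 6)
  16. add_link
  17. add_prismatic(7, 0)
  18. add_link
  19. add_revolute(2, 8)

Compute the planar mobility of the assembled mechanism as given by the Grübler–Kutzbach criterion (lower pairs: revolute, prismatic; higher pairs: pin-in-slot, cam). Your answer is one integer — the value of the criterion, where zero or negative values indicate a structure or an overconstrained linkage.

M = 7

link 0 = ground. State L|J1|J2 = 1|0|0
+link1  2|0|0
+link2  3|0|0
P(1,2) f=1→J1  3|1|0
+link3  4|1|0
+link4  5|1|0
C(4,1) f=2→J2  5|1|1
P(4,3) f=1→J1  5|2|1
+link5  6|2|1
C(5,4) f=2→J2  6|2|2
PS(5,3) f=2→J2  6|2|3
PS(3,2) f=2→J2  6|2|4
C(0,1) f=2→J2  6|2|5
+link6  7|2|5
P(1,6) f=1→J1  7|3|5
P(4,6) f=1→J1  7|4|5
+link7  8|4|5
P(7,0) f=1→J1  8|5|5
+link8  9|5|5
R(2,8) f=1→J1  9|6|5
M = 3(9−1)−2·6−5 = 24−12−5 = 7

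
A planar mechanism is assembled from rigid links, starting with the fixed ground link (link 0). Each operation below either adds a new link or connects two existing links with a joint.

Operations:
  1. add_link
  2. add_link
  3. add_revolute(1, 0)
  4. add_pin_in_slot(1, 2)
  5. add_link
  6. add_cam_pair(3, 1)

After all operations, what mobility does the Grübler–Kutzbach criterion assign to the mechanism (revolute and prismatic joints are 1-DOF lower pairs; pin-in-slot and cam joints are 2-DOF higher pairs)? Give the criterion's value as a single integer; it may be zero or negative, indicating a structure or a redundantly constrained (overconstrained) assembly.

L=1 J1=0 J2=0
add link → L=2 J1=0 J2=0
add link → L=3 J1=0 J2=0
R@1,0 dof=1 J1 → L=3 J1=1 J2=0
PS@1,2 dof=2 J2 → L=3 J1=1 J2=1
add link → L=4 J1=1 J2=1
C@3,1 dof=2 J2 → L=4 J1=1 J2=2
M=3(L−1)−2J1−J2=3·3−2·1−2=5

M = 5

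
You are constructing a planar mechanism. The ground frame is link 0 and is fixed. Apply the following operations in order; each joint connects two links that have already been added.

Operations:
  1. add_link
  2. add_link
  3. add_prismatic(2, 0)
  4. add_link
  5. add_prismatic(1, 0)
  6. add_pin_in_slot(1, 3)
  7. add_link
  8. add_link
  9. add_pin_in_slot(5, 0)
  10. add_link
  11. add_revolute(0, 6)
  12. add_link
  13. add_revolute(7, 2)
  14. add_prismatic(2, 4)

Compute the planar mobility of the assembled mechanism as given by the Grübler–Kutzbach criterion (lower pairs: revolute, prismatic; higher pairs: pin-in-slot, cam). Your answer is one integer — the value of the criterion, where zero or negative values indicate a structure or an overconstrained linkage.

M = 9

ground; <1,0,0>
#1 <2,0,0>
#2 <3,0,0>
P:2↔0 J1 <3,1,0>
#3 <4,1,0>
P:1↔0 J1 <4,2,0>
PS:1↔3 J2 <4,2,1>
#4 <5,2,1>
#5 <6,2,1>
PS:5↔0 J2 <6,2,2>
#6 <7,2,2>
R:0↔6 J1 <7,3,2>
#7 <8,3,2>
R:7↔2 J1 <8,4,2>
P:2↔4 J1 <8,5,2>
3×7 − 2×5 − 1×2 = 9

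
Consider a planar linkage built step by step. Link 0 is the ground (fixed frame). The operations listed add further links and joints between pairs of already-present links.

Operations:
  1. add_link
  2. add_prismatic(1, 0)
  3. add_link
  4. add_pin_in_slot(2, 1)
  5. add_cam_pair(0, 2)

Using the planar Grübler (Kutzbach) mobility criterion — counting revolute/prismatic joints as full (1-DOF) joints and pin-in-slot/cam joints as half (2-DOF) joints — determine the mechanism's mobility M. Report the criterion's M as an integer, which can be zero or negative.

M = 2

ground; <1,0,0>
#1 <2,0,0>
P:1↔0 J1 <2,1,0>
#2 <3,1,0>
PS:2↔1 J2 <3,1,1>
C:0↔2 J2 <3,1,2>
3×2 − 2×1 − 1×2 = 2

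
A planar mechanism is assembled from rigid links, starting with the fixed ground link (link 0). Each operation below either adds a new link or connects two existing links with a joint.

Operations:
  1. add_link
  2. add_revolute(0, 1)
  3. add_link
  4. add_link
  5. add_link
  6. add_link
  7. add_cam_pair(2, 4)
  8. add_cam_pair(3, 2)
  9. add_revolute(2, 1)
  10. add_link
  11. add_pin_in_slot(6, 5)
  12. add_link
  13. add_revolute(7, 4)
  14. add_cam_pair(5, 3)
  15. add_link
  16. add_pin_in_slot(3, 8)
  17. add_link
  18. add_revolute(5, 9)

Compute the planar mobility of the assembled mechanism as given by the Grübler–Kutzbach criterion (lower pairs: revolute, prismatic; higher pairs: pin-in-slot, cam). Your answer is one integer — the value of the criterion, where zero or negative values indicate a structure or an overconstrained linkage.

ground; <1,0,0>
#1 <2,0,0>
R:0↔1 J1 <2,1,0>
#2 <3,1,0>
#3 <4,1,0>
#4 <5,1,0>
#5 <6,1,0>
C:2↔4 J2 <6,1,1>
C:3↔2 J2 <6,1,2>
R:2↔1 J1 <6,2,2>
#6 <7,2,2>
PS:6↔5 J2 <7,2,3>
#7 <8,2,3>
R:7↔4 J1 <8,3,3>
C:5↔3 J2 <8,3,4>
#8 <9,3,4>
PS:3↔8 J2 <9,3,5>
#9 <10,3,5>
R:5↔9 J1 <10,4,5>
3×9 − 2×4 − 1×5 = 14

M = 14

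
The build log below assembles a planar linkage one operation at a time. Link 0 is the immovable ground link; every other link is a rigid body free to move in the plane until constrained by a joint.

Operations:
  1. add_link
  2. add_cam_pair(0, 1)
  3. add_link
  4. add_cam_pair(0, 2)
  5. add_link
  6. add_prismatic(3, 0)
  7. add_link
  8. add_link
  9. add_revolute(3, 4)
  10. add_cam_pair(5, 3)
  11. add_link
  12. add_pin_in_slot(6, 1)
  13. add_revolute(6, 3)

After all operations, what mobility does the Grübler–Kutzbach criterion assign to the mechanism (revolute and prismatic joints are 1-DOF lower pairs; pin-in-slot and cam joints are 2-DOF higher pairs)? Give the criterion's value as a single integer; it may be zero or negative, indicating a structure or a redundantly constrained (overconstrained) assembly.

M = 8

[1;0;0] (link 0 is ground)
L+ [2;0;0]
C(0,1)∈J2 [2;0;1]
L+ [3;0;1]
C(0,2)∈J2 [3;0;2]
L+ [4;0;2]
P(3,0)∈J1 [4;1;2]
L+ [5;1;2]
L+ [6;1;2]
R(3,4)∈J1 [6;2;2]
C(5,3)∈J2 [6;2;3]
L+ [7;2;3]
PS(6,1)∈J2 [7;2;4]
R(6,3)∈J1 [7;3;4]
mobility = 18 − 6 − 4 = 8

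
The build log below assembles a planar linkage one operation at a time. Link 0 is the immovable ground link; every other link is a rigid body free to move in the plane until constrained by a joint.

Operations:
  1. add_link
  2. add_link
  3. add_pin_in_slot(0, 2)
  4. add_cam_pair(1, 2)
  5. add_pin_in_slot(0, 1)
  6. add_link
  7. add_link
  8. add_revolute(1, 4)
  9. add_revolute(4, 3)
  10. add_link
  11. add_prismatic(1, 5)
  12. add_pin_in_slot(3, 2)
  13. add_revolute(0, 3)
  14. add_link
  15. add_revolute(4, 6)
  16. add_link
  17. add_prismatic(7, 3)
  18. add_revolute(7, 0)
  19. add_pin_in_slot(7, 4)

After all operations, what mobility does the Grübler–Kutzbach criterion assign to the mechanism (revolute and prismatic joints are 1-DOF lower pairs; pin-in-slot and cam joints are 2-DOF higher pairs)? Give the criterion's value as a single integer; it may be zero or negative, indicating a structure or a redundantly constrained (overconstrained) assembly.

M = 2

link 0 = ground. State L|J1|J2 = 1|0|0
+link1  2|0|0
+link2  3|0|0
PS(0,2) f=2→J2  3|0|1
C(1,2) f=2→J2  3|0|2
PS(0,1) f=2→J2  3|0|3
+link3  4|0|3
+link4  5|0|3
R(1,4) f=1→J1  5|1|3
R(4,3) f=1→J1  5|2|3
+link5  6|2|3
P(1,5) f=1→J1  6|3|3
PS(3,2) f=2→J2  6|3|4
R(0,3) f=1→J1  6|4|4
+link6  7|4|4
R(4,6) f=1→J1  7|5|4
+link7  8|5|4
P(7,3) f=1→J1  8|6|4
R(7,0) f=1→J1  8|7|4
PS(7,4) f=2→J2  8|7|5
M = 3(8−1)−2·7−5 = 21−14−5 = 2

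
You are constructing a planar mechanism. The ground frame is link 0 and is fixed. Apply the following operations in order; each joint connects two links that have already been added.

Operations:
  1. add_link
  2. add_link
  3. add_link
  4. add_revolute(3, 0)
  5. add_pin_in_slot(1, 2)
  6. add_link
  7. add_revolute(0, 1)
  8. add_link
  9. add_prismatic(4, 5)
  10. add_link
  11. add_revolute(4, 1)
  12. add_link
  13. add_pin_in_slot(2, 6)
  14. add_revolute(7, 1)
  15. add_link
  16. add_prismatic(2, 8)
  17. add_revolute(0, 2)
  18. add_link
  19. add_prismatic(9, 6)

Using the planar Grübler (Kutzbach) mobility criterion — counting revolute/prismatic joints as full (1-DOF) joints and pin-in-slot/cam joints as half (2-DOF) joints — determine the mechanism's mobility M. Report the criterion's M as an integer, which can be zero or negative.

L=1 J1=0 J2=0
add link → L=2 J1=0 J2=0
add link → L=3 J1=0 J2=0
add link → L=4 J1=0 J2=0
R@3,0 dof=1 J1 → L=4 J1=1 J2=0
PS@1,2 dof=2 J2 → L=4 J1=1 J2=1
add link → L=5 J1=1 J2=1
R@0,1 dof=1 J1 → L=5 J1=2 J2=1
add link → L=6 J1=2 J2=1
P@4,5 dof=1 J1 → L=6 J1=3 J2=1
add link → L=7 J1=3 J2=1
R@4,1 dof=1 J1 → L=7 J1=4 J2=1
add link → L=8 J1=4 J2=1
PS@2,6 dof=2 J2 → L=8 J1=4 J2=2
R@7,1 dof=1 J1 → L=8 J1=5 J2=2
add link → L=9 J1=5 J2=2
P@2,8 dof=1 J1 → L=9 J1=6 J2=2
R@0,2 dof=1 J1 → L=9 J1=7 J2=2
add link → L=10 J1=7 J2=2
P@9,6 dof=1 J1 → L=10 J1=8 J2=2
M=3(L−1)−2J1−J2=3·9−2·8−2=9

M = 9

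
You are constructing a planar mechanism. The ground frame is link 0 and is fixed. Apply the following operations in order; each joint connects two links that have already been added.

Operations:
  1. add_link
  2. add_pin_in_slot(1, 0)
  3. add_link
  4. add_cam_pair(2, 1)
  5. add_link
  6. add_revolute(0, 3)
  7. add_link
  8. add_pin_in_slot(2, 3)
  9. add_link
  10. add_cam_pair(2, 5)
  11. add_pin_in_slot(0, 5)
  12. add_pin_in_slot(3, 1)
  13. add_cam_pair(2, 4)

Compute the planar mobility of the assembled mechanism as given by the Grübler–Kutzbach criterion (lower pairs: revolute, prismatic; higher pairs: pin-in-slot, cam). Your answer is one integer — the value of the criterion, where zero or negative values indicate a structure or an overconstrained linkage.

(L,J1,J2)=(1,0,0); link0 fixed
link1: (2,0,0)
PS 1-0 [J2]: (2,0,1)
link2: (3,0,1)
C 2-1 [J2]: (3,0,2)
link3: (4,0,2)
R 0-3 [J1]: (4,1,2)
link4: (5,1,2)
PS 2-3 [J2]: (5,1,3)
link5: (6,1,3)
C 2-5 [J2]: (6,1,4)
PS 0-5 [J2]: (6,1,5)
PS 3-1 [J2]: (6,1,6)
C 2-4 [J2]: (6,1,7)
Grübler: 3·5 − 2·1 − 7 = 6

M = 6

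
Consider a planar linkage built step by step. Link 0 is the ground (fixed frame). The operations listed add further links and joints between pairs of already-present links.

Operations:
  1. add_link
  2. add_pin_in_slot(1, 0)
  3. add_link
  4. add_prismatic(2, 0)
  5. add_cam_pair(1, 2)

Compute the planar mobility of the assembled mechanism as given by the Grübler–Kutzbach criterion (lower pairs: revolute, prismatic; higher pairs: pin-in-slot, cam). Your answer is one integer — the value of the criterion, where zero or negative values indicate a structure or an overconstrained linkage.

M = 2

L=1 J1=0 J2=0
add link → L=2 J1=0 J2=0
PS@1,0 dof=2 J2 → L=2 J1=0 J2=1
add link → L=3 J1=0 J2=1
P@2,0 dof=1 J1 → L=3 J1=1 J2=1
C@1,2 dof=2 J2 → L=3 J1=1 J2=2
M=3(L−1)−2J1−J2=3·2−2·1−2=2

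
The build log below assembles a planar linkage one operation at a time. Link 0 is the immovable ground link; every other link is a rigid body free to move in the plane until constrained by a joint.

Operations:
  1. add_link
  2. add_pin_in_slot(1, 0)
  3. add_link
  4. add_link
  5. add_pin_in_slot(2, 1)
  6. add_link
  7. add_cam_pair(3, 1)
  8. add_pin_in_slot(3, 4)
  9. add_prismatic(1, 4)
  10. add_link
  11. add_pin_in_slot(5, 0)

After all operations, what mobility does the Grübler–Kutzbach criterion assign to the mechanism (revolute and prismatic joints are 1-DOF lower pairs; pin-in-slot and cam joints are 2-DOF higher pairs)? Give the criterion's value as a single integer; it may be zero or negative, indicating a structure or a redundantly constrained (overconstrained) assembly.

M = 8

link 0 = ground. State L|J1|J2 = 1|0|0
+link1  2|0|0
PS(1,0) f=2→J2  2|0|1
+link2  3|0|1
+link3  4|0|1
PS(2,1) f=2→J2  4|0|2
+link4  5|0|2
C(3,1) f=2→J2  5|0|3
PS(3,4) f=2→J2  5|0|4
P(1,4) f=1→J1  5|1|4
+link5  6|1|4
PS(5,0) f=2→J2  6|1|5
M = 3(6−1)−2·1−5 = 15−2−5 = 8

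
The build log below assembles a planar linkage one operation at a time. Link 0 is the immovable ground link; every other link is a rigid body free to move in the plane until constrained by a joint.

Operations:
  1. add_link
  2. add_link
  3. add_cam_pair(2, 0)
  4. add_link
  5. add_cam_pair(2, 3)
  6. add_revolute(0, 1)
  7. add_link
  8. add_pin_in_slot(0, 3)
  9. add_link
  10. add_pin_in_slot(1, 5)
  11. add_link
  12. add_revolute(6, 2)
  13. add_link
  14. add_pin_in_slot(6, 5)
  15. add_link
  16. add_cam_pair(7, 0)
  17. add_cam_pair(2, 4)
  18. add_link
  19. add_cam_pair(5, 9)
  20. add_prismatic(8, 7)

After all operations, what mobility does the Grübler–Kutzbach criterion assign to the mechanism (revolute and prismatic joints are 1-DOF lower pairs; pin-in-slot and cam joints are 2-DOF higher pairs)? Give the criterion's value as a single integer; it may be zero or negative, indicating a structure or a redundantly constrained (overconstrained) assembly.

M = 13

L=1 J1=0 J2=0
add link → L=2 J1=0 J2=0
add link → L=3 J1=0 J2=0
C@2,0 dof=2 J2 → L=3 J1=0 J2=1
add link → L=4 J1=0 J2=1
C@2,3 dof=2 J2 → L=4 J1=0 J2=2
R@0,1 dof=1 J1 → L=4 J1=1 J2=2
add link → L=5 J1=1 J2=2
PS@0,3 dof=2 J2 → L=5 J1=1 J2=3
add link → L=6 J1=1 J2=3
PS@1,5 dof=2 J2 → L=6 J1=1 J2=4
add link → L=7 J1=1 J2=4
R@6,2 dof=1 J1 → L=7 J1=2 J2=4
add link → L=8 J1=2 J2=4
PS@6,5 dof=2 J2 → L=8 J1=2 J2=5
add link → L=9 J1=2 J2=5
C@7,0 dof=2 J2 → L=9 J1=2 J2=6
C@2,4 dof=2 J2 → L=9 J1=2 J2=7
add link → L=10 J1=2 J2=7
C@5,9 dof=2 J2 → L=10 J1=2 J2=8
P@8,7 dof=1 J1 → L=10 J1=3 J2=8
M=3(L−1)−2J1−J2=3·9−2·3−8=13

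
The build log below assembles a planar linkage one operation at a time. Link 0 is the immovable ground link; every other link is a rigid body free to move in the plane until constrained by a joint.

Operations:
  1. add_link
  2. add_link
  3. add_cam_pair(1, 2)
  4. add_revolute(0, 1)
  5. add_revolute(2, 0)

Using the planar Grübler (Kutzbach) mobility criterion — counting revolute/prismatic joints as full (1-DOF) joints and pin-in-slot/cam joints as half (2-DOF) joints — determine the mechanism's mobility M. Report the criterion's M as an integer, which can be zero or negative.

[1;0;0] (link 0 is ground)
L+ [2;0;0]
L+ [3;0;0]
C(1,2)∈J2 [3;0;1]
R(0,1)∈J1 [3;1;1]
R(2,0)∈J1 [3;2;1]
mobility = 6 − 4 − 1 = 1

M = 1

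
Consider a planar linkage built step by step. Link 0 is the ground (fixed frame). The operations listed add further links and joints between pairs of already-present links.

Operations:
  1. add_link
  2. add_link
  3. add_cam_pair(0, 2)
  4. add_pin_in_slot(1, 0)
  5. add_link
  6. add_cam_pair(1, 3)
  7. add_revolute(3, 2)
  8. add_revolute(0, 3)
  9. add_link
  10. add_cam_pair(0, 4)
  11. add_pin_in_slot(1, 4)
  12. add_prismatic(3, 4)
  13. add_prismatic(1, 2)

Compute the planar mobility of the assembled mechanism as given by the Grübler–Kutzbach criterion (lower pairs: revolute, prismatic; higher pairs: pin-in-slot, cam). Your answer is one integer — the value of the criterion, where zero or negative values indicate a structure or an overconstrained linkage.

M = -1

link 0 = ground. State L|J1|J2 = 1|0|0
+link1  2|0|0
+link2  3|0|0
C(0,2) f=2→J2  3|0|1
PS(1,0) f=2→J2  3|0|2
+link3  4|0|2
C(1,3) f=2→J2  4|0|3
R(3,2) f=1→J1  4|1|3
R(0,3) f=1→J1  4|2|3
+link4  5|2|3
C(0,4) f=2→J2  5|2|4
PS(1,4) f=2→J2  5|2|5
P(3,4) f=1→J1  5|3|5
P(1,2) f=1→J1  5|4|5
M = 3(5−1)−2·4−5 = 12−8−5 = -1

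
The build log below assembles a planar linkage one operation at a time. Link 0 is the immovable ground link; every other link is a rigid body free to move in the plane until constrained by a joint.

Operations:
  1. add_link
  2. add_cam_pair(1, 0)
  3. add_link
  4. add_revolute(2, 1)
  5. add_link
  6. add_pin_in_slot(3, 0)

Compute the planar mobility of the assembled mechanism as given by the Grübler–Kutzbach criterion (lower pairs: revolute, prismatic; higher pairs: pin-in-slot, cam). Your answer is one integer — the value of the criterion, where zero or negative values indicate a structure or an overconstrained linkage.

M = 5

(L,J1,J2)=(1,0,0); link0 fixed
link1: (2,0,0)
C 1-0 [J2]: (2,0,1)
link2: (3,0,1)
R 2-1 [J1]: (3,1,1)
link3: (4,1,1)
PS 3-0 [J2]: (4,1,2)
Grübler: 3·3 − 2·1 − 2 = 5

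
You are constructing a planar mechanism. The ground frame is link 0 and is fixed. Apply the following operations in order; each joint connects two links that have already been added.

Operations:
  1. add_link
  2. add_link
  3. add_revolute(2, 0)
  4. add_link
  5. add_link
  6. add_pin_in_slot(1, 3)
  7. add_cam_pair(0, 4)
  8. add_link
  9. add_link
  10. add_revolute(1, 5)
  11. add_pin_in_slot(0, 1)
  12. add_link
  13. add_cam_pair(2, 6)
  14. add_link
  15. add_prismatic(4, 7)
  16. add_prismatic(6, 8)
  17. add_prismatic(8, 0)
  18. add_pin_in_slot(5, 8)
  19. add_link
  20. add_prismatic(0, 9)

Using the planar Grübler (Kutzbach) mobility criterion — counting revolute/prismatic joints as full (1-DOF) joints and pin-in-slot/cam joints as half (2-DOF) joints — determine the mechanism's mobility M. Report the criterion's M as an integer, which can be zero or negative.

M = 10

(L,J1,J2)=(1,0,0); link0 fixed
link1: (2,0,0)
link2: (3,0,0)
R 2-0 [J1]: (3,1,0)
link3: (4,1,0)
link4: (5,1,0)
PS 1-3 [J2]: (5,1,1)
C 0-4 [J2]: (5,1,2)
link5: (6,1,2)
link6: (7,1,2)
R 1-5 [J1]: (7,2,2)
PS 0-1 [J2]: (7,2,3)
link7: (8,2,3)
C 2-6 [J2]: (8,2,4)
link8: (9,2,4)
P 4-7 [J1]: (9,3,4)
P 6-8 [J1]: (9,4,4)
P 8-0 [J1]: (9,5,4)
PS 5-8 [J2]: (9,5,5)
link9: (10,5,5)
P 0-9 [J1]: (10,6,5)
Grübler: 3·9 − 2·6 − 5 = 10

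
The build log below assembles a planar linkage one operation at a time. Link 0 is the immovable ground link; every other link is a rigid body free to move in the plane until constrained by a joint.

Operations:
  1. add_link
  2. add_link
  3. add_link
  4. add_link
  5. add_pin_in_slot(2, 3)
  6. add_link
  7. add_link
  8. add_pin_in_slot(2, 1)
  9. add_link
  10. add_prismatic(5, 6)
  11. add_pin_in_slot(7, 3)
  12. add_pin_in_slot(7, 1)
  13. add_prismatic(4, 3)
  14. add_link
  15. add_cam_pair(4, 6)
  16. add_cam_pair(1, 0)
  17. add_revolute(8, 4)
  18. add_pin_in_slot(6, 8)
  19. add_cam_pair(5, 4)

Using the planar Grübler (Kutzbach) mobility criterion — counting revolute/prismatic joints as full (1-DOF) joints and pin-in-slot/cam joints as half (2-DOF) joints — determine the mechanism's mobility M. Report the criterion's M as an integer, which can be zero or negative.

M = 10

L=1 J1=0 J2=0
add link → L=2 J1=0 J2=0
add link → L=3 J1=0 J2=0
add link → L=4 J1=0 J2=0
add link → L=5 J1=0 J2=0
PS@2,3 dof=2 J2 → L=5 J1=0 J2=1
add link → L=6 J1=0 J2=1
add link → L=7 J1=0 J2=1
PS@2,1 dof=2 J2 → L=7 J1=0 J2=2
add link → L=8 J1=0 J2=2
P@5,6 dof=1 J1 → L=8 J1=1 J2=2
PS@7,3 dof=2 J2 → L=8 J1=1 J2=3
PS@7,1 dof=2 J2 → L=8 J1=1 J2=4
P@4,3 dof=1 J1 → L=8 J1=2 J2=4
add link → L=9 J1=2 J2=4
C@4,6 dof=2 J2 → L=9 J1=2 J2=5
C@1,0 dof=2 J2 → L=9 J1=2 J2=6
R@8,4 dof=1 J1 → L=9 J1=3 J2=6
PS@6,8 dof=2 J2 → L=9 J1=3 J2=7
C@5,4 dof=2 J2 → L=9 J1=3 J2=8
M=3(L−1)−2J1−J2=3·8−2·3−8=10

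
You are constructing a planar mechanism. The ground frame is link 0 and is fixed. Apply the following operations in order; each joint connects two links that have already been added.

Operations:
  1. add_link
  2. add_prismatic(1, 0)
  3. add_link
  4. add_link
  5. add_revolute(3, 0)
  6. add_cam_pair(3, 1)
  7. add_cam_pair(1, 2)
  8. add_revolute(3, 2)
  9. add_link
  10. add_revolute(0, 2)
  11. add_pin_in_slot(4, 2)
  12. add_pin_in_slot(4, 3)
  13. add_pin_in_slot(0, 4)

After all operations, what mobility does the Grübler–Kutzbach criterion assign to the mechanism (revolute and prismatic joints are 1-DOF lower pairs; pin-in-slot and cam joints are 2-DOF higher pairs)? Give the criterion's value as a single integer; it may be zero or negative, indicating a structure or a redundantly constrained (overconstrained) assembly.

M = -1

(L,J1,J2)=(1,0,0); link0 fixed
link1: (2,0,0)
P 1-0 [J1]: (2,1,0)
link2: (3,1,0)
link3: (4,1,0)
R 3-0 [J1]: (4,2,0)
C 3-1 [J2]: (4,2,1)
C 1-2 [J2]: (4,2,2)
R 3-2 [J1]: (4,3,2)
link4: (5,3,2)
R 0-2 [J1]: (5,4,2)
PS 4-2 [J2]: (5,4,3)
PS 4-3 [J2]: (5,4,4)
PS 0-4 [J2]: (5,4,5)
Grübler: 3·4 − 2·4 − 5 = -1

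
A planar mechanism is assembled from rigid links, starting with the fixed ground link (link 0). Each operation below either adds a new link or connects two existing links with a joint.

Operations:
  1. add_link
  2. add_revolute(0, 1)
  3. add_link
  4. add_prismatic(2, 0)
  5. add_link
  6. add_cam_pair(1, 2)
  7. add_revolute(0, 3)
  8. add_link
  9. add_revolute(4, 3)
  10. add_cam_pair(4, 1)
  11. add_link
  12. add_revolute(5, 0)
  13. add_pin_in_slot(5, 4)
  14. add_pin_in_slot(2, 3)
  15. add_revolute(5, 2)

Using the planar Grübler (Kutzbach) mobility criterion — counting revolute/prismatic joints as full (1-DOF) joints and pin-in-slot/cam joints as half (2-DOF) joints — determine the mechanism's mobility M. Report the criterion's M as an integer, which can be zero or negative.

ground; <1,0,0>
#1 <2,0,0>
R:0↔1 J1 <2,1,0>
#2 <3,1,0>
P:2↔0 J1 <3,2,0>
#3 <4,2,0>
C:1↔2 J2 <4,2,1>
R:0↔3 J1 <4,3,1>
#4 <5,3,1>
R:4↔3 J1 <5,4,1>
C:4↔1 J2 <5,4,2>
#5 <6,4,2>
R:5↔0 J1 <6,5,2>
PS:5↔4 J2 <6,5,3>
PS:2↔3 J2 <6,5,4>
R:5↔2 J1 <6,6,4>
3×5 − 2×6 − 1×4 = -1

M = -1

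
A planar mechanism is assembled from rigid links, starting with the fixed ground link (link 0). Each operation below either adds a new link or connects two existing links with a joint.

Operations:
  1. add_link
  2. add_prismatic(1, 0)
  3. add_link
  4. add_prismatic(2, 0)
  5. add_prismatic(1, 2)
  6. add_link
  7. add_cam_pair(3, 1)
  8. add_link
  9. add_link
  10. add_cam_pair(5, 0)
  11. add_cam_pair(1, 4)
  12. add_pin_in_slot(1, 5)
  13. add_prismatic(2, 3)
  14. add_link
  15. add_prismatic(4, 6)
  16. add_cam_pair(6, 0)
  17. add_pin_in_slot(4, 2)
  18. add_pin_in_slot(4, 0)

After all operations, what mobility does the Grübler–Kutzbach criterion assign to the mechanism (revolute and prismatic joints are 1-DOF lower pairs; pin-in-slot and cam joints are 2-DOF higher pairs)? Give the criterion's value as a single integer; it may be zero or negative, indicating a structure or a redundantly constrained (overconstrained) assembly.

M = 1

link 0 = ground. State L|J1|J2 = 1|0|0
+link1  2|0|0
P(1,0) f=1→J1  2|1|0
+link2  3|1|0
P(2,0) f=1→J1  3|2|0
P(1,2) f=1→J1  3|3|0
+link3  4|3|0
C(3,1) f=2→J2  4|3|1
+link4  5|3|1
+link5  6|3|1
C(5,0) f=2→J2  6|3|2
C(1,4) f=2→J2  6|3|3
PS(1,5) f=2→J2  6|3|4
P(2,3) f=1→J1  6|4|4
+link6  7|4|4
P(4,6) f=1→J1  7|5|4
C(6,0) f=2→J2  7|5|5
PS(4,2) f=2→J2  7|5|6
PS(4,0) f=2→J2  7|5|7
M = 3(7−1)−2·5−7 = 18−10−7 = 1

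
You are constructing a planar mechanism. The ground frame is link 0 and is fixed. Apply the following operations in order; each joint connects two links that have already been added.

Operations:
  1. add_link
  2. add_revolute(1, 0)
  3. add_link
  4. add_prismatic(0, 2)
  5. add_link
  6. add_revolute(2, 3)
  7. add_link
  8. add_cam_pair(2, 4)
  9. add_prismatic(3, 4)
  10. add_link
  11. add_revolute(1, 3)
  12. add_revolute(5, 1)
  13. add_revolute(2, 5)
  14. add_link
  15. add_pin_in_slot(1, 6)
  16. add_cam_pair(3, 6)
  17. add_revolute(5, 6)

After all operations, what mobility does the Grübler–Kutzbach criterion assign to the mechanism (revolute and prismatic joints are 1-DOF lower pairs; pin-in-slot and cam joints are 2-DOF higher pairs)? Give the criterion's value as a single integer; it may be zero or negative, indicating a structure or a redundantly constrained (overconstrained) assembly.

M = -1

link 0 = ground. State L|J1|J2 = 1|0|0
+link1  2|0|0
R(1,0) f=1→J1  2|1|0
+link2  3|1|0
P(0,2) f=1→J1  3|2|0
+link3  4|2|0
R(2,3) f=1→J1  4|3|0
+link4  5|3|0
C(2,4) f=2→J2  5|3|1
P(3,4) f=1→J1  5|4|1
+link5  6|4|1
R(1,3) f=1→J1  6|5|1
R(5,1) f=1→J1  6|6|1
R(2,5) f=1→J1  6|7|1
+link6  7|7|1
PS(1,6) f=2→J2  7|7|2
C(3,6) f=2→J2  7|7|3
R(5,6) f=1→J1  7|8|3
M = 3(7−1)−2·8−3 = 18−16−3 = -1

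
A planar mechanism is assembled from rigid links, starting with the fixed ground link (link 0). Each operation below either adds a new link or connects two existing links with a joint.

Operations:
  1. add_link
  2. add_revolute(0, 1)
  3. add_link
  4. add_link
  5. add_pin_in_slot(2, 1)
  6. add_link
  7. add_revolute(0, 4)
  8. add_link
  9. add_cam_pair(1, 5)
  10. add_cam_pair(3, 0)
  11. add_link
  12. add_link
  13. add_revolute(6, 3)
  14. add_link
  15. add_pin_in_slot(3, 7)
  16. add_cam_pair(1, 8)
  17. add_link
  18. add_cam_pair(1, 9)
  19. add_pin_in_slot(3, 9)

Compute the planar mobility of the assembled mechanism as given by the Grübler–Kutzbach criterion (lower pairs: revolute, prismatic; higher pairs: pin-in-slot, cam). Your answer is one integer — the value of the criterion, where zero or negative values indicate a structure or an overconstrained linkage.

M = 14

link 0 = ground. State L|J1|J2 = 1|0|0
+link1  2|0|0
R(0,1) f=1→J1  2|1|0
+link2  3|1|0
+link3  4|1|0
PS(2,1) f=2→J2  4|1|1
+link4  5|1|1
R(0,4) f=1→J1  5|2|1
+link5  6|2|1
C(1,5) f=2→J2  6|2|2
C(3,0) f=2→J2  6|2|3
+link6  7|2|3
+link7  8|2|3
R(6,3) f=1→J1  8|3|3
+link8  9|3|3
PS(3,7) f=2→J2  9|3|4
C(1,8) f=2→J2  9|3|5
+link9  10|3|5
C(1,9) f=2→J2  10|3|6
PS(3,9) f=2→J2  10|3|7
M = 3(10−1)−2·3−7 = 27−6−7 = 14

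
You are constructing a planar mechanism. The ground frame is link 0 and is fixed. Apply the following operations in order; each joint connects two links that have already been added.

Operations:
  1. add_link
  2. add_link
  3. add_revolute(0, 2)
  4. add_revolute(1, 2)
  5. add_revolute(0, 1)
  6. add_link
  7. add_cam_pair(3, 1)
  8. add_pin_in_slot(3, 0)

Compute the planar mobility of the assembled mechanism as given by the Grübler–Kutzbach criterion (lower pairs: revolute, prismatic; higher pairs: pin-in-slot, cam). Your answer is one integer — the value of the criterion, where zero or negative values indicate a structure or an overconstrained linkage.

M = 1

ground; <1,0,0>
#1 <2,0,0>
#2 <3,0,0>
R:0↔2 J1 <3,1,0>
R:1↔2 J1 <3,2,0>
R:0↔1 J1 <3,3,0>
#3 <4,3,0>
C:3↔1 J2 <4,3,1>
PS:3↔0 J2 <4,3,2>
3×3 − 2×3 − 1×2 = 1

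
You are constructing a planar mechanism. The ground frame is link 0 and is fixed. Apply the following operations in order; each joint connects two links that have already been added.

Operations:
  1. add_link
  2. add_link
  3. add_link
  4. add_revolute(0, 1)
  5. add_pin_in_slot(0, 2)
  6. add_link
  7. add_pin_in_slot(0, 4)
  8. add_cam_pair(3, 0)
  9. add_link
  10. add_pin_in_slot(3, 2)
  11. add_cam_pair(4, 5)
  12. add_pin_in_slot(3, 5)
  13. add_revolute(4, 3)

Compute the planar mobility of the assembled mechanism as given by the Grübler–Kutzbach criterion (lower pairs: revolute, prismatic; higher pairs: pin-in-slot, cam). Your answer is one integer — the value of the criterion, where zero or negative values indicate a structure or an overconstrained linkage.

M = 5

L=1 J1=0 J2=0
add link → L=2 J1=0 J2=0
add link → L=3 J1=0 J2=0
add link → L=4 J1=0 J2=0
R@0,1 dof=1 J1 → L=4 J1=1 J2=0
PS@0,2 dof=2 J2 → L=4 J1=1 J2=1
add link → L=5 J1=1 J2=1
PS@0,4 dof=2 J2 → L=5 J1=1 J2=2
C@3,0 dof=2 J2 → L=5 J1=1 J2=3
add link → L=6 J1=1 J2=3
PS@3,2 dof=2 J2 → L=6 J1=1 J2=4
C@4,5 dof=2 J2 → L=6 J1=1 J2=5
PS@3,5 dof=2 J2 → L=6 J1=1 J2=6
R@4,3 dof=1 J1 → L=6 J1=2 J2=6
M=3(L−1)−2J1−J2=3·5−2·2−6=5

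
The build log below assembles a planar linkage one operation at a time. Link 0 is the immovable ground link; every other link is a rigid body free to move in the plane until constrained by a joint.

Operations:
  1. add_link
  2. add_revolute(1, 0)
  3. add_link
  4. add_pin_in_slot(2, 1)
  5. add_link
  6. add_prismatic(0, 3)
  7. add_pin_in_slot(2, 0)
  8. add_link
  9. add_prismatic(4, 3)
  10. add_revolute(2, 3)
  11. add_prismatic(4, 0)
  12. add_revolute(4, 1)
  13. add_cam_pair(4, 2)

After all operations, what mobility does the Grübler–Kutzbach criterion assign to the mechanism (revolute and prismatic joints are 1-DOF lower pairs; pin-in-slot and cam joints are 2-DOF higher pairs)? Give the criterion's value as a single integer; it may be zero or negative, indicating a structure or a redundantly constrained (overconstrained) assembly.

(L,J1,J2)=(1,0,0); link0 fixed
link1: (2,0,0)
R 1-0 [J1]: (2,1,0)
link2: (3,1,0)
PS 2-1 [J2]: (3,1,1)
link3: (4,1,1)
P 0-3 [J1]: (4,2,1)
PS 2-0 [J2]: (4,2,2)
link4: (5,2,2)
P 4-3 [J1]: (5,3,2)
R 2-3 [J1]: (5,4,2)
P 4-0 [J1]: (5,5,2)
R 4-1 [J1]: (5,6,2)
C 4-2 [J2]: (5,6,3)
Grübler: 3·4 − 2·6 − 3 = -3

M = -3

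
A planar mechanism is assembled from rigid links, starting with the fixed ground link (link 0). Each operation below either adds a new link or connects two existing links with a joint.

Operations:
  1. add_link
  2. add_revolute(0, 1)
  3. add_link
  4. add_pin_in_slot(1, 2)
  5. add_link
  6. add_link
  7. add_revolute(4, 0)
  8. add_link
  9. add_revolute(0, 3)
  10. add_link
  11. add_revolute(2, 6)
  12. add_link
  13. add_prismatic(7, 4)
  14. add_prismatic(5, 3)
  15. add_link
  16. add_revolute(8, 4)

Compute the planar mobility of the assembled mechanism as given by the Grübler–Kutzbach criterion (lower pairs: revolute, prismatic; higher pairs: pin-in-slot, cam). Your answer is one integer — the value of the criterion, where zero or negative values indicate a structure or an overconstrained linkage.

M = 9

(L,J1,J2)=(1,0,0); link0 fixed
link1: (2,0,0)
R 0-1 [J1]: (2,1,0)
link2: (3,1,0)
PS 1-2 [J2]: (3,1,1)
link3: (4,1,1)
link4: (5,1,1)
R 4-0 [J1]: (5,2,1)
link5: (6,2,1)
R 0-3 [J1]: (6,3,1)
link6: (7,3,1)
R 2-6 [J1]: (7,4,1)
link7: (8,4,1)
P 7-4 [J1]: (8,5,1)
P 5-3 [J1]: (8,6,1)
link8: (9,6,1)
R 8-4 [J1]: (9,7,1)
Grübler: 3·8 − 2·7 − 1 = 9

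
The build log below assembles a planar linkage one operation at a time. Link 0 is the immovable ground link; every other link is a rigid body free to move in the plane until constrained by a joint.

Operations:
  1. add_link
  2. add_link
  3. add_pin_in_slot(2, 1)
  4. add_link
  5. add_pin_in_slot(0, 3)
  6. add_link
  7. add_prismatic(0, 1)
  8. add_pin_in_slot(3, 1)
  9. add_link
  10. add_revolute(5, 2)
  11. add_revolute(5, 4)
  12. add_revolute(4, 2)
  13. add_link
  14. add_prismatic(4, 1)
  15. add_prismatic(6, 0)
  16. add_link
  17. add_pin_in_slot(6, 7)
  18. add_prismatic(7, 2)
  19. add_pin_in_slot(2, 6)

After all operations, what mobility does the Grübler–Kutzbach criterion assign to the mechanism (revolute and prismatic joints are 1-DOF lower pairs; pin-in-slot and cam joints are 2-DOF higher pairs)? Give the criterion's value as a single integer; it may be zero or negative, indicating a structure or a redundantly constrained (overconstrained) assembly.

M = 2

(L,J1,J2)=(1,0,0); link0 fixed
link1: (2,0,0)
link2: (3,0,0)
PS 2-1 [J2]: (3,0,1)
link3: (4,0,1)
PS 0-3 [J2]: (4,0,2)
link4: (5,0,2)
P 0-1 [J1]: (5,1,2)
PS 3-1 [J2]: (5,1,3)
link5: (6,1,3)
R 5-2 [J1]: (6,2,3)
R 5-4 [J1]: (6,3,3)
R 4-2 [J1]: (6,4,3)
link6: (7,4,3)
P 4-1 [J1]: (7,5,3)
P 6-0 [J1]: (7,6,3)
link7: (8,6,3)
PS 6-7 [J2]: (8,6,4)
P 7-2 [J1]: (8,7,4)
PS 2-6 [J2]: (8,7,5)
Grübler: 3·7 − 2·7 − 5 = 2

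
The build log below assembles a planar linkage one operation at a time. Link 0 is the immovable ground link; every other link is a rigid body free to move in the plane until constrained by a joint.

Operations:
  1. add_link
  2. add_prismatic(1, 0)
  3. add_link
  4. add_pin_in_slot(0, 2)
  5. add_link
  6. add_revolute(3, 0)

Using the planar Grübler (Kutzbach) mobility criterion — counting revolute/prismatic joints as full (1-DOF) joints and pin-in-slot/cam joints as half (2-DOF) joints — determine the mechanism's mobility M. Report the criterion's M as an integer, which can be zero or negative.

L=1 J1=0 J2=0
add link → L=2 J1=0 J2=0
P@1,0 dof=1 J1 → L=2 J1=1 J2=0
add link → L=3 J1=1 J2=0
PS@0,2 dof=2 J2 → L=3 J1=1 J2=1
add link → L=4 J1=1 J2=1
R@3,0 dof=1 J1 → L=4 J1=2 J2=1
M=3(L−1)−2J1−J2=3·3−2·2−1=4

M = 4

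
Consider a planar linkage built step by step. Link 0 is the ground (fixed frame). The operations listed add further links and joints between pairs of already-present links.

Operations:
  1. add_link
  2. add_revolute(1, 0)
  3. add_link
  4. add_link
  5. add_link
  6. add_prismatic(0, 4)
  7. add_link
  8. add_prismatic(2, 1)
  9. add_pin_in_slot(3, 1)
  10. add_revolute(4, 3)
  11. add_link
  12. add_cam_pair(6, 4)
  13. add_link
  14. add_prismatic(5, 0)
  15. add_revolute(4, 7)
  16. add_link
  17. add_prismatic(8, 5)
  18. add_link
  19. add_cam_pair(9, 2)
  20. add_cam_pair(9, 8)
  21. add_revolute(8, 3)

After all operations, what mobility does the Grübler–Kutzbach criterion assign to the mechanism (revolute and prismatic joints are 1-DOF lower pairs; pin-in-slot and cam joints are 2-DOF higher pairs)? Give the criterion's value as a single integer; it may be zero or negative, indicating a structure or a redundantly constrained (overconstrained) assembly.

L=1 J1=0 J2=0
add link → L=2 J1=0 J2=0
R@1,0 dof=1 J1 → L=2 J1=1 J2=0
add link → L=3 J1=1 J2=0
add link → L=4 J1=1 J2=0
add link → L=5 J1=1 J2=0
P@0,4 dof=1 J1 → L=5 J1=2 J2=0
add link → L=6 J1=2 J2=0
P@2,1 dof=1 J1 → L=6 J1=3 J2=0
PS@3,1 dof=2 J2 → L=6 J1=3 J2=1
R@4,3 dof=1 J1 → L=6 J1=4 J2=1
add link → L=7 J1=4 J2=1
C@6,4 dof=2 J2 → L=7 J1=4 J2=2
add link → L=8 J1=4 J2=2
P@5,0 dof=1 J1 → L=8 J1=5 J2=2
R@4,7 dof=1 J1 → L=8 J1=6 J2=2
add link → L=9 J1=6 J2=2
P@8,5 dof=1 J1 → L=9 J1=7 J2=2
add link → L=10 J1=7 J2=2
C@9,2 dof=2 J2 → L=10 J1=7 J2=3
C@9,8 dof=2 J2 → L=10 J1=7 J2=4
R@8,3 dof=1 J1 → L=10 J1=8 J2=4
M=3(L−1)−2J1−J2=3·9−2·8−4=7

M = 7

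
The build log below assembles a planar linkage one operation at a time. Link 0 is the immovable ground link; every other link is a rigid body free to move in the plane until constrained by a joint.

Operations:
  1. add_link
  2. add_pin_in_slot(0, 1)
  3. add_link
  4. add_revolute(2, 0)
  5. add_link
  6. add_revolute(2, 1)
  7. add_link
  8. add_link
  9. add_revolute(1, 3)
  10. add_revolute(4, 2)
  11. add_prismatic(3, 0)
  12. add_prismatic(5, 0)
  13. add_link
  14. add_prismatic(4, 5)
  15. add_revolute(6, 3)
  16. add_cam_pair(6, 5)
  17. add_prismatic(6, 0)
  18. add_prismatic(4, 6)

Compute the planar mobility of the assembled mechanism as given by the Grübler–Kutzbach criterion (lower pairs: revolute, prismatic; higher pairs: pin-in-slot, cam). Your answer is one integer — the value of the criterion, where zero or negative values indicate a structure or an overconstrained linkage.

M = -4

(L,J1,J2)=(1,0,0); link0 fixed
link1: (2,0,0)
PS 0-1 [J2]: (2,0,1)
link2: (3,0,1)
R 2-0 [J1]: (3,1,1)
link3: (4,1,1)
R 2-1 [J1]: (4,2,1)
link4: (5,2,1)
link5: (6,2,1)
R 1-3 [J1]: (6,3,1)
R 4-2 [J1]: (6,4,1)
P 3-0 [J1]: (6,5,1)
P 5-0 [J1]: (6,6,1)
link6: (7,6,1)
P 4-5 [J1]: (7,7,1)
R 6-3 [J1]: (7,8,1)
C 6-5 [J2]: (7,8,2)
P 6-0 [J1]: (7,9,2)
P 4-6 [J1]: (7,10,2)
Grübler: 3·6 − 2·10 − 2 = -4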